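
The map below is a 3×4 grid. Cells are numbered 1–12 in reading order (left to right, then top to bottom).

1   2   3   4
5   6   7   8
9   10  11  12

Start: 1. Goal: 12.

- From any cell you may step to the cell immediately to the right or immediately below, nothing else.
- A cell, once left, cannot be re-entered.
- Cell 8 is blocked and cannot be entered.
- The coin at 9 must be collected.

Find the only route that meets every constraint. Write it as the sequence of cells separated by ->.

Moves only go right or down, so the column and row indices never decrease.
Route from 1: 2× down (reaching 9), 3× right (reaching 12) — 5 moves in all.
Check: all required cells visited.

1 -> 5 -> 9 -> 10 -> 11 -> 12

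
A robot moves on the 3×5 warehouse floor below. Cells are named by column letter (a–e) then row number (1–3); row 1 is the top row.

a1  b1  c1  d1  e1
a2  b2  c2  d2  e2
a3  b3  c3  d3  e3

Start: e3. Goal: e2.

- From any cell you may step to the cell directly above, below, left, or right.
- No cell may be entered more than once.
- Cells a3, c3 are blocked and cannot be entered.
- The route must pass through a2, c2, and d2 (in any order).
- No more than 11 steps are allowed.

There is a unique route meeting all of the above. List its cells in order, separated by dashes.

e3 - d3 - d2 - c2 - b2 - a2 - a1 - b1 - c1 - d1 - e1 - e2

Any route must reach a2, c2, and d2 and still end at e2 within 11 moves, so the order of the required stops is forced.
Route from e3: left to d3, up to d2, 3× left (reaching a2), up to a1, 4× right (reaching e1), down to e2 — 11 moves in all.
Check: all required cells visited; 11 ≤ 11 moves.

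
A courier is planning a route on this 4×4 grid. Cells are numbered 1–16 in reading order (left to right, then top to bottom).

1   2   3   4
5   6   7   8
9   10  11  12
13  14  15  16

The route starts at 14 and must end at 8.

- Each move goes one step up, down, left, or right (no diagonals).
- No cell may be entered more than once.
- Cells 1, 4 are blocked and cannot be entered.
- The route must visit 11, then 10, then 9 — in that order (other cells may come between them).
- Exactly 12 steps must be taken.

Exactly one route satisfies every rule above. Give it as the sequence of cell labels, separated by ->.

The waypoints must appear in the order 11, 10, 9, with no cell reused.
Route from 14: 2× right (reaching 16), up to 12, 3× left (reaching 9), up to 5, right to 6, up to 2, right to 3, down to 7, right to 8 — 12 moves in all.
Check: order respected (11 at step 4, 10 at step 5, 9 at step 6); 12 moves as required.

14 -> 15 -> 16 -> 12 -> 11 -> 10 -> 9 -> 5 -> 6 -> 2 -> 3 -> 7 -> 8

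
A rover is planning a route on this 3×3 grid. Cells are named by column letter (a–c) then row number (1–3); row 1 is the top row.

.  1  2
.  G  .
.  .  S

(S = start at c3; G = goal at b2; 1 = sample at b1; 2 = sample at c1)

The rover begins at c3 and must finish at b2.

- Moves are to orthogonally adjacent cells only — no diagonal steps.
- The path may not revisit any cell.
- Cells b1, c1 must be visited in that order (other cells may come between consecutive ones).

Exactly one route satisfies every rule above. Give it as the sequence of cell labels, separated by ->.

The waypoints must appear in the order b1, c1, with no cell reused.
Route from c3: left 2 to a3, up 2 to a1, right 2 to c1, down 1 to c2, left 1 to b2 — 8 moves in all.
Check: order respected (1 at step 5, 2 at step 6).

c3 -> b3 -> a3 -> a2 -> a1 -> b1 -> c1 -> c2 -> b2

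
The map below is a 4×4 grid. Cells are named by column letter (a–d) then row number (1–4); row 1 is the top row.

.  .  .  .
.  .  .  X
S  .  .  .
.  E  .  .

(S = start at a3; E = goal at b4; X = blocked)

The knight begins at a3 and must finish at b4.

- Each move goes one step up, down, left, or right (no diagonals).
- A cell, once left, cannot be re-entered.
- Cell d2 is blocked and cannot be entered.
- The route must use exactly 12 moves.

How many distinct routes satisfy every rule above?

2

Need simple routes of exactly 12 moves from a3 to b4 (Manhattan distance 2, so 5 moves are spent on a detour and 5 undoing it).
Enumerating: a3 a2 a1 b1 c1 c2 b2 b3 c3 d3 d4 c4 b4 | a3 b3 b2 a2 a1 b1 c1 c2 c3 d3 d4 c4 b4.
That gives 2 routes.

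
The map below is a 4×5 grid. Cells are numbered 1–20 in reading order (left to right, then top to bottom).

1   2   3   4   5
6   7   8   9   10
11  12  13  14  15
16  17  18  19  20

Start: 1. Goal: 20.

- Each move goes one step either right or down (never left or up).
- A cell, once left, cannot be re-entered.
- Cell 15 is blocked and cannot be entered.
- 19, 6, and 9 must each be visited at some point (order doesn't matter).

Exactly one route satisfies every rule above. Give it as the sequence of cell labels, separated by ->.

1 -> 6 -> 7 -> 8 -> 9 -> 14 -> 19 -> 20

Moves only go right or down, so the column and row indices never decrease.
Route from 1: down 1 to 6, right 3 to 9, down 2 to 19, right 1 to 20 — 7 moves in all.
Check: all required cells visited.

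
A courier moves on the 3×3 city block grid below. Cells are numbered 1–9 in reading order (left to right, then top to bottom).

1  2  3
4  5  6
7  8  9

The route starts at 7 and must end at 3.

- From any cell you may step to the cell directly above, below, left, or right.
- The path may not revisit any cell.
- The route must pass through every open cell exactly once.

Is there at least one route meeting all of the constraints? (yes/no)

yes

One route that works: 7 → 4 → 1 → 2 → 5 → 8 → 9 → 6 → 3.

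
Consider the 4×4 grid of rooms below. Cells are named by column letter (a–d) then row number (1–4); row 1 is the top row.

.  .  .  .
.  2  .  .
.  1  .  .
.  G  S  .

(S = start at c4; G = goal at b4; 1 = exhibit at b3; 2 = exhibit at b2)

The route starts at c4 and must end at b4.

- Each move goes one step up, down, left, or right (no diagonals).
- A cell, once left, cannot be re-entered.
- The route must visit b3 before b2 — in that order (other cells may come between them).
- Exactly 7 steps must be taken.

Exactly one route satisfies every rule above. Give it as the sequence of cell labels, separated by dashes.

The waypoints must appear in the order b3, b2, with no cell reused.
Route from c4: up to c3, left to b3, up to b2, left to a2, 2× down (reaching a4), right to b4 — 7 moves in all.
Check: order respected (1 at step 2, 2 at step 3); 7 moves as required.

c4 - c3 - b3 - b2 - a2 - a3 - a4 - b4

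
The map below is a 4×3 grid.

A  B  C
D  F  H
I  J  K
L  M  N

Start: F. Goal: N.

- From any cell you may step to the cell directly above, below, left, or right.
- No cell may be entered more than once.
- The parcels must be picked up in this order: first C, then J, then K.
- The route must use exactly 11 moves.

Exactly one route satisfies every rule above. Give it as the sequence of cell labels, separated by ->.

F -> H -> C -> B -> A -> D -> I -> L -> M -> J -> K -> N

The waypoints must appear in the order C, J, K, with no cell reused.
Route from F: right to H, up to C, 2× left (reaching A), 3× down (reaching L), right to M, up to J, right to K, down to N — 11 moves in all.
Check: order respected (C at step 2, J at step 9, K at step 10); 11 moves as required.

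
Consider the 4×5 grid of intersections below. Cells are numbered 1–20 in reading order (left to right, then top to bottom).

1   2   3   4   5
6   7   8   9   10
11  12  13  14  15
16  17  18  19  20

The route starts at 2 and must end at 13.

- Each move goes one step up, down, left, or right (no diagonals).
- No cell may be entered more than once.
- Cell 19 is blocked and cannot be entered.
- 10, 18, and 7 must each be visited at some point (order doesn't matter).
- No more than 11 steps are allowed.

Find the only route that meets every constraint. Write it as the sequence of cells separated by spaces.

2 3 4 5 10 9 8 7 12 17 18 13

The budget equals the shortest possible length, so every move has to be on a shortest route through the required cells.
Route from 2: 3× right (reaching 5), down to 10, 3× left (reaching 7), 2× down (reaching 17), right to 18, up to 13 — 11 moves in all.
Check: all required cells visited; 11 ≤ 11 moves.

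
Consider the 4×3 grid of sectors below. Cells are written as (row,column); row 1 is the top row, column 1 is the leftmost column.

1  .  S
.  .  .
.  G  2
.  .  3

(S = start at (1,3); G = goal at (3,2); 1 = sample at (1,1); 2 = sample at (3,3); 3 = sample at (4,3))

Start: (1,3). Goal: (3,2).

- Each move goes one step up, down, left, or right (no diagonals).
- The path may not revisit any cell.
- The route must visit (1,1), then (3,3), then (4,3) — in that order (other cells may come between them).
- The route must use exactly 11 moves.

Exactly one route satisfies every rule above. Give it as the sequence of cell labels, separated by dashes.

(1,3) - (1,2) - (1,1) - (2,1) - (2,2) - (2,3) - (3,3) - (4,3) - (4,2) - (4,1) - (3,1) - (3,2)

The waypoints must appear in the order (1,1), (3,3), (4,3), with no cell reused.
Route from (1,3): left 2 to (1,1), down 1 to (2,1), right 2 to (2,3), down 2 to (4,3), left 2 to (4,1), up 1 to (3,1), right 1 to (3,2) — 11 moves in all.
Check: order respected (1 at step 2, 2 at step 6, 3 at step 7); 11 moves as required.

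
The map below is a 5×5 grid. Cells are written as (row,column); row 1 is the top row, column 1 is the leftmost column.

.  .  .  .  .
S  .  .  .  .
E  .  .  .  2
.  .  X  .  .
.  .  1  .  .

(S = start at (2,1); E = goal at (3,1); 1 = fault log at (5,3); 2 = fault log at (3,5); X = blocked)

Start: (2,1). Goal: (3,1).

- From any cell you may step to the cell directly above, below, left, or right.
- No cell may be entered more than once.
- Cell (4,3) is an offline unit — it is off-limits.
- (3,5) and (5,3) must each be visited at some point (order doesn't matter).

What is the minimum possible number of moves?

Any route passes through (3,5) and (5,3) in some order between (2,1) and (3,1). Summing Manhattan distances along each leg and taking the cheapest ordering ((2,1) → (5,3) → (3,5) → (3,1)) gives a lower bound of 5 + 4 + 4 = 13 moves.
A route of 13 moves achieves this: (2,1) → (2,2) → (3,2) → (3,3) → (3,4) → (3,5) → (4,5) → (5,5) → (5,4) → (5,3) → (5,2) → (4,2) → (4,1) → (3,1).
Since 13 matches the lower bound, it is optimal.

13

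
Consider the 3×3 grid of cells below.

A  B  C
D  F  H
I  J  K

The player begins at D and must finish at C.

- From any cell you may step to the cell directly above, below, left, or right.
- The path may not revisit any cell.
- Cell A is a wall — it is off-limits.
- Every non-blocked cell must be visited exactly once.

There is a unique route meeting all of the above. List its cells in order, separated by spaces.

Need to visit all 8 open cells exactly once, starting at D and ending at C.
Cell K has only two open neighbours (H and J), so the path must pass straight through it: one of those is the cell it's entered from and the other is where it exits.
Route from D: down to I, 2× right (reaching K), up to H, left to F, up to B, right to C — 7 moves in all.
Check: all 8 open cells covered.

D I J K H F B C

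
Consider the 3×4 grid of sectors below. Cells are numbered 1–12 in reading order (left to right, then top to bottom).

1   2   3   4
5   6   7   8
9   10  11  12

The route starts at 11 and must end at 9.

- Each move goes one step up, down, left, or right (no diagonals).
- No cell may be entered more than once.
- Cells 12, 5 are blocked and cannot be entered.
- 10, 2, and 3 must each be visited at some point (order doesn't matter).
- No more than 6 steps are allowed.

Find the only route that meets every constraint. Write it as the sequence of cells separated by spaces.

11 7 3 2 6 10 9

The budget equals the shortest possible length, so every move has to be on a shortest route through the required cells.
Route from 11: up 2 to 3, left 1 to 2, down 2 to 10, left 1 to 9 — 6 moves in all.
Check: all required cells visited; 6 ≤ 6 moves.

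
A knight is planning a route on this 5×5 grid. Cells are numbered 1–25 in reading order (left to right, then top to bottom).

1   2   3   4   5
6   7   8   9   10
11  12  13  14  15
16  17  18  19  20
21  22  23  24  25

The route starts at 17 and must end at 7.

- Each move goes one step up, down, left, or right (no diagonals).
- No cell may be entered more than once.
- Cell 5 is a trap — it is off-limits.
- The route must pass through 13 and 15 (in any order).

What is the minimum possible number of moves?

Any route passes through 13 and 15 in some order between 17 and 7. Summing Manhattan distances along each leg and taking the cheapest ordering (17 → 13 → 15 → 7) gives a lower bound of 2 + 2 + 4 = 8 moves.
A route of 8 moves achieves this: 17 → 12 → 13 → 14 → 15 → 10 → 9 → 8 → 7.
Since 8 matches the lower bound, it is optimal.

8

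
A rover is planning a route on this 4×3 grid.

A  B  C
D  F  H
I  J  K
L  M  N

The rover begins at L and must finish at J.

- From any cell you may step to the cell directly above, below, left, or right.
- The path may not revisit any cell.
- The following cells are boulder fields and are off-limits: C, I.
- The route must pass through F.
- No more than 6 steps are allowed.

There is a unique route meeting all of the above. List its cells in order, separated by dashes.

L - M - N - K - H - F - J

The 6-move cap with required stops at F leaves no slack for detours.
Route from L: right 2 to N, up 2 to H, left 1 to F, down 1 to J — 6 moves in all.
Check: all required cells visited; 6 ≤ 6 moves.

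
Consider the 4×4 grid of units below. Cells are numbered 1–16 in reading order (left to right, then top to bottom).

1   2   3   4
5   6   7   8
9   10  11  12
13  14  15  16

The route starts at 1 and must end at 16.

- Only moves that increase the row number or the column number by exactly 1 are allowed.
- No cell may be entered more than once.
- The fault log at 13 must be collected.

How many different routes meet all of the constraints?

A right/down-only route from 1 to 16 makes exactly 3 down-moves and 3 right-moves in some order.
With no other constraints that would be C(6,3) = 20 routes.
Split at 13 and multiply the segment counts: 1→13: 1; 13→16: 1; product = 1.
That gives 1 route.

1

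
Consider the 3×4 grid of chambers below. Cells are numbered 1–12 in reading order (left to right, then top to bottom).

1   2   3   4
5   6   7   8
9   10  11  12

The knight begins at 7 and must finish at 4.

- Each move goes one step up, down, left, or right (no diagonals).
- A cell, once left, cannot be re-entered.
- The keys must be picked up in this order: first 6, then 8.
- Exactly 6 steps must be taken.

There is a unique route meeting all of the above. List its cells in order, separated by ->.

The waypoints must appear in the order 6, 8, with no cell reused.
Route from 7: left 1 to 6, down 1 to 10, right 2 to 12, up 2 to 4 — 6 moves in all.
Check: order respected (6 at step 1, 8 at step 5); 6 moves as required.

7 -> 6 -> 10 -> 11 -> 12 -> 8 -> 4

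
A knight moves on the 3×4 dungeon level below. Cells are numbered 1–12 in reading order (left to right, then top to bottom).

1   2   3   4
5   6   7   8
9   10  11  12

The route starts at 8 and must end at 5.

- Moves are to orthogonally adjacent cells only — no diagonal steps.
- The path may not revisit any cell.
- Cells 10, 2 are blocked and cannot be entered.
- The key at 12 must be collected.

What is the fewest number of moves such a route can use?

Any route passes through 12 somewhere between 8 and 5. Summing Manhattan distances along the two legs (8 → 12 → 5) gives a lower bound of 1 + 4 = 5 moves.
A route of 5 moves achieves this: 8 → 12 → 11 → 7 → 6 → 5.
Since 5 matches the lower bound, it is optimal.

5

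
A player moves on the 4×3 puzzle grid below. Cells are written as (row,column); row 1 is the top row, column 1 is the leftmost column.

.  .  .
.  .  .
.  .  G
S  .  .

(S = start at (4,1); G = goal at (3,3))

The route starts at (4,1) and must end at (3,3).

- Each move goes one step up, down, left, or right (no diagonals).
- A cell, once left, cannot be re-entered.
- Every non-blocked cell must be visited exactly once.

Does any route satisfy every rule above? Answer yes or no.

yes

One route that works: (4,1) → (3,1) → (2,1) → (1,1) → (1,2) → (1,3) → (2,3) → (2,2) → (3,2) → (4,2) → (4,3) → (3,3).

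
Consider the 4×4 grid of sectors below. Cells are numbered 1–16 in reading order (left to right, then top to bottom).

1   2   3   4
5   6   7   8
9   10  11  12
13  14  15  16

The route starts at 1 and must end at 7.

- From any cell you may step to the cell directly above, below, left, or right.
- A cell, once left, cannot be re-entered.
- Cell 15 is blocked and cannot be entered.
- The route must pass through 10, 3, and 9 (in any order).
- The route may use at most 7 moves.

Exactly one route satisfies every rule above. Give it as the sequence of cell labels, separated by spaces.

1 5 9 10 6 2 3 7

The 7-move cap with required stops at 10, 3, 9 leaves no slack for detours.
Route from 1: 2× down (reaching 9), right to 10, 2× up (reaching 2), right to 3, down to 7 — 7 moves in all.
Check: all required cells visited; 7 ≤ 7 moves.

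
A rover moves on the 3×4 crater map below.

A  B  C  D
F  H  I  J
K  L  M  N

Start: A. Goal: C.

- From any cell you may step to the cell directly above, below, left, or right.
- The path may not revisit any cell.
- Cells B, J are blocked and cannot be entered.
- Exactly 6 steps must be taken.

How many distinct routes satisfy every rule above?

3

Need simple routes of exactly 6 moves from A to C (Manhattan distance 2, so 2 moves are spent on a detour and 2 undoing it).
Enumerating: A F K L H I C | A F K L M I C | A F H L M I C.
That gives 3 routes.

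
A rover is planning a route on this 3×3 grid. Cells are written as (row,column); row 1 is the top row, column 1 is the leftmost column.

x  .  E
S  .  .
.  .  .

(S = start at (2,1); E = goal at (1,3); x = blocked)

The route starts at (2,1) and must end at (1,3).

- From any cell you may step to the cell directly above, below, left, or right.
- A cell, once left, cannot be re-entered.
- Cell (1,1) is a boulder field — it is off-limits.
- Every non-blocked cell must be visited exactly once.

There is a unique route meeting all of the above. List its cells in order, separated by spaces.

(2,1) (3,1) (3,2) (3,3) (2,3) (2,2) (1,2) (1,3)

Need to visit all 8 open cells exactly once, starting at (2,1) and ending at (1,3).
Route from (2,1): down 1 to (3,1), right 2 to (3,3), up 1 to (2,3), left 1 to (2,2), up 1 to (1,2), right 1 to (1,3) — 7 moves in all.
Check: all 8 open cells covered.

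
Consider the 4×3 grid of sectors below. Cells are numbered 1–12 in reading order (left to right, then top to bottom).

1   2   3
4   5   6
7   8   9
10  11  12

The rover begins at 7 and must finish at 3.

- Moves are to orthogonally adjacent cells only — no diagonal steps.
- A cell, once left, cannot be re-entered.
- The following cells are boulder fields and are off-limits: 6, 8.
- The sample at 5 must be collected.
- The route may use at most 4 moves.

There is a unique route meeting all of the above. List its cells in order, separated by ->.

7 -> 4 -> 5 -> 2 -> 3

The budget equals the shortest possible length, so every move has to be on a shortest route through the required cells.
Route from 7: up to 4, right to 5, up to 2, right to 3 — 4 moves in all.
Check: all required cells visited; 4 ≤ 4 moves.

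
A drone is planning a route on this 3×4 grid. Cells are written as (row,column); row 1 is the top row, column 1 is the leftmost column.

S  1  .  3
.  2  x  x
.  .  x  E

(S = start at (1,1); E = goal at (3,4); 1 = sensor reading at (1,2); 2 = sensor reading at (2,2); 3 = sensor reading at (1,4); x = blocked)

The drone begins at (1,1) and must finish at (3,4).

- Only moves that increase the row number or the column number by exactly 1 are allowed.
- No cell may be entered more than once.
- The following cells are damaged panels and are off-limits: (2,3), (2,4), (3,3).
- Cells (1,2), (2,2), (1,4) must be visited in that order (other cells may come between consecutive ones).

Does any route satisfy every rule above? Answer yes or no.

(1,4) lies above (2,2), so going from (2,2) to (1,4) would need an upward move — but moves only go right/down, so (2,2) cannot be visited before (1,4).

no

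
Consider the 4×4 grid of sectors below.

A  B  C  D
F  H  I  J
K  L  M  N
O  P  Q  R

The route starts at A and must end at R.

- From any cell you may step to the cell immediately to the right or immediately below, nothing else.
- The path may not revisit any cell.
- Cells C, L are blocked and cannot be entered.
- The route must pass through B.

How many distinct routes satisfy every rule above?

A right/down-only route from A to R makes exactly 3 down-moves and 3 right-moves in some order.
With no other constraints that would be C(6,3) = 20 routes.
Split at B and multiply the segment counts (each segment already excludes blocked cells): A→B: 1; B→R: 3; product = 3.
That gives 3 routes.

3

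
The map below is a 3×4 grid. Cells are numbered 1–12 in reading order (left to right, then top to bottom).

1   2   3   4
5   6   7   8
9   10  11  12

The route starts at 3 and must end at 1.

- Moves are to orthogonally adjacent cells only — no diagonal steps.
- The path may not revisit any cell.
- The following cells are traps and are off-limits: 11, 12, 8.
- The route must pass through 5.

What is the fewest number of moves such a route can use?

4

Any route passes through 5 somewhere between 3 and 1. Summing Manhattan distances along the two legs (3 → 5 → 1) gives a lower bound of 3 + 1 = 4 moves.
A route of 4 moves achieves this: 3 → 7 → 6 → 5 → 1.
Since 4 matches the lower bound, it is optimal.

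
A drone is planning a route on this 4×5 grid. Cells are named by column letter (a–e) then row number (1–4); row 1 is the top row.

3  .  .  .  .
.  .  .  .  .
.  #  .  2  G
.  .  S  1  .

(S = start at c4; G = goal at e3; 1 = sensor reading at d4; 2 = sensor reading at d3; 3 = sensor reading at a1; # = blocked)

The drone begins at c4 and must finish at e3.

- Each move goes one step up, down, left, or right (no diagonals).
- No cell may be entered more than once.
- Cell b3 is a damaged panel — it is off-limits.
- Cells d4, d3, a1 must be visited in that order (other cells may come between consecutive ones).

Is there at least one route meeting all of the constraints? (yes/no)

yes

One route that works: c4 → d4 → d3 → d2 → c2 → b2 → a2 → a1 → b1 → c1 → d1 → e1 → e2 → e3.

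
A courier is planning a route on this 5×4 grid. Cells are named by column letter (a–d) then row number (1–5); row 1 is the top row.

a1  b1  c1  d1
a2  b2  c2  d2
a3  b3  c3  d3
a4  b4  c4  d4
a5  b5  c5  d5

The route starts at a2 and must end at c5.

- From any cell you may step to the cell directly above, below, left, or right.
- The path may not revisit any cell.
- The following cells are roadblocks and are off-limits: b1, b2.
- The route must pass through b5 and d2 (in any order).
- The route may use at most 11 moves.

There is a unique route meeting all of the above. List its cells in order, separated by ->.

a2 -> a3 -> b3 -> c3 -> c2 -> d2 -> d3 -> d4 -> c4 -> b4 -> b5 -> c5

Any route must reach b5 and d2 and still end at c5 within 11 moves, so the order of the required stops is forced.
Route from a2: down 1 to a3, right 2 to c3, up 1 to c2, right 1 to d2, down 2 to d4, left 2 to b4, down 1 to b5, right 1 to c5 — 11 moves in all.
Check: all required cells visited; 11 ≤ 11 moves.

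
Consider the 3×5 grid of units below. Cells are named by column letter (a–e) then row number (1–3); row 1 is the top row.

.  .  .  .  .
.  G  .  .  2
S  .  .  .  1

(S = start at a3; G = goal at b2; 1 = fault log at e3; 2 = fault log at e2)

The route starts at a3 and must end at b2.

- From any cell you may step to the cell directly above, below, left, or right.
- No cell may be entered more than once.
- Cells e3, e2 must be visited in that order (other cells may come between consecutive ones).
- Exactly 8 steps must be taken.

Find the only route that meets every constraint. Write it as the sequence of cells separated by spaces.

The waypoints must appear in the order e3, e2, with no cell reused.
Route from a3: right 4 to e3, up 1 to e2, left 3 to b2 — 8 moves in all.
Check: order respected (1 at step 4, 2 at step 5); 8 moves as required.

a3 b3 c3 d3 e3 e2 d2 c2 b2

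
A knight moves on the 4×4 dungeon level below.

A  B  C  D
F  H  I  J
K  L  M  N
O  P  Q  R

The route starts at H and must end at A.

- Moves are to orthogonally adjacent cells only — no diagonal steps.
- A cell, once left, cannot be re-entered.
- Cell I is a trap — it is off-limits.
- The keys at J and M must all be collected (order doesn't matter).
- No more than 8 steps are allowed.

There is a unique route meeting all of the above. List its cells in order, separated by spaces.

H L M N J D C B A

The budget equals the shortest possible length, so every move has to be on a shortest route through the required cells.
Route from H: down to L, 2× right (reaching N), 2× up (reaching D), 3× left (reaching A) — 8 moves in all.
Check: all required cells visited; 8 ≤ 8 moves.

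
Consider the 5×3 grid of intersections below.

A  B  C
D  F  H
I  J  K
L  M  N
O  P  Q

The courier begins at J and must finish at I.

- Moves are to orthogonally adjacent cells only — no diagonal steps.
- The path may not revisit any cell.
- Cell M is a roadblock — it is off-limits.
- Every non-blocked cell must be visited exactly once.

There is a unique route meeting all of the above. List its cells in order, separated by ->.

Need to visit all 14 open cells exactly once, starting at J and ending at I.
Cell C has only two open neighbours (H and B), so the path must pass straight through it: one of those is the cell it's entered from and the other is where it exits.
Route from J: up 1 to F, left 1 to D, up 1 to A, right 2 to C, down 4 to Q, left 2 to O, up 2 to I — 13 moves in all.
Check: all 14 open cells covered.

J -> F -> D -> A -> B -> C -> H -> K -> N -> Q -> P -> O -> L -> I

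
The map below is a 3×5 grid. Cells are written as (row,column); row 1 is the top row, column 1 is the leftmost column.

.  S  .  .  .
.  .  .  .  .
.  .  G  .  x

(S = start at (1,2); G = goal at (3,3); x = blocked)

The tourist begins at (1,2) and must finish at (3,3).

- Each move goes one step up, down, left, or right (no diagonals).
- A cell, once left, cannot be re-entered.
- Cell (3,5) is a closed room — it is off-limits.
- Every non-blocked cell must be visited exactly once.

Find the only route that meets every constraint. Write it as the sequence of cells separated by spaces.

Need to visit all 14 open cells exactly once, starting at (1,2) and ending at (3,3).
Cell (1,1) has only two open neighbours ((2,1) and (1,2)), so the path must pass straight through it: one of those is the cell it's entered from and the other is where it exits.
Route from (1,2): left to (1,1), 2× down (reaching (3,1)), right to (3,2), up to (2,2), right to (2,3), up to (1,3), 2× right (reaching (1,5)), down to (2,5), left to (2,4), down to (3,4), left to (3,3) — 13 moves in all.
Check: all 14 open cells covered.

(1,2) (1,1) (2,1) (3,1) (3,2) (2,2) (2,3) (1,3) (1,4) (1,5) (2,5) (2,4) (3,4) (3,3)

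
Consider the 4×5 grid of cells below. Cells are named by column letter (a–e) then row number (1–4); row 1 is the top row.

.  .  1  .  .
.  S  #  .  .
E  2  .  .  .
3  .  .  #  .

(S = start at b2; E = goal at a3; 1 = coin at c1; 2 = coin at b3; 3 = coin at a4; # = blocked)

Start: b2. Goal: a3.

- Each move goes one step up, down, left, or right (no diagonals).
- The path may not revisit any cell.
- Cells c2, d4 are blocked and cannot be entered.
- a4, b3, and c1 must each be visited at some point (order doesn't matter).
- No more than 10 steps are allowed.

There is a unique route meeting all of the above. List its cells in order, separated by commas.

The budget equals the shortest possible length, so every move has to be on a shortest route through the required cells.
Route from b2: up 1 to b1, right 2 to d1, down 2 to d3, left 2 to b3, down 1 to b4, left 1 to a4, up 1 to a3 — 10 moves in all.
Check: all required cells visited; 10 ≤ 10 moves.

b2, b1, c1, d1, d2, d3, c3, b3, b4, a4, a3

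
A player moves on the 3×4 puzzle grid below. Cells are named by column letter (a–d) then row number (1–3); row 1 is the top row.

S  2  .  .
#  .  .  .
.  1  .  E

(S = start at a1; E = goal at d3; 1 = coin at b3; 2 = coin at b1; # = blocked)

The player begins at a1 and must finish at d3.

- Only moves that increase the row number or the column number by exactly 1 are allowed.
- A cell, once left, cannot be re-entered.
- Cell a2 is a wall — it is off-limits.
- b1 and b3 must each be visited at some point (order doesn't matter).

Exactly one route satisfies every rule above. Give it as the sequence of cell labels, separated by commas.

a1, b1, b2, b3, c3, d3

Moves only go right or down, so the column and row indices never decrease.
Route from a1: right 1 to b1, down 2 to b3, right 2 to d3 — 5 moves in all.
Check: all required cells visited.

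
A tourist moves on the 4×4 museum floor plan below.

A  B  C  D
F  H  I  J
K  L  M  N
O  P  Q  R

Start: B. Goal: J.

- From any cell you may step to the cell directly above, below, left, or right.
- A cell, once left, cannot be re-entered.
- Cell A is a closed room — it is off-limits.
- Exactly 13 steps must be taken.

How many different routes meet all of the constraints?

Need simple routes of exactly 13 moves from B to J (Manhattan distance 3, so 5 moves are spent on a detour and 5 undoing it).
Enumerating: B H L K O P Q R N M I C D J | B H F K O P Q R N M I C D J | B H F K L P Q R N M I C D J | B C I M L H F K O P Q R N J | B C I H F K O P L M Q R N J.
That gives 5 routes.

5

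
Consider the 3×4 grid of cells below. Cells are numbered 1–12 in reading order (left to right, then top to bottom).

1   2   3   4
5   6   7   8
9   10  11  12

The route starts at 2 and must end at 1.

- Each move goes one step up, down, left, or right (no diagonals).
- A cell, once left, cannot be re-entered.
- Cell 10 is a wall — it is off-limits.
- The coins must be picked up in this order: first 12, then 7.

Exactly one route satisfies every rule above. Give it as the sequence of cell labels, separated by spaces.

2 3 4 8 12 11 7 6 5 1

The waypoints must appear in the order 12, 7, with no cell reused.
Route from 2: 2× right (reaching 4), 2× down (reaching 12), left to 11, up to 7, 2× left (reaching 5), up to 1 — 9 moves in all.
Check: order respected (12 at step 4, 7 at step 6).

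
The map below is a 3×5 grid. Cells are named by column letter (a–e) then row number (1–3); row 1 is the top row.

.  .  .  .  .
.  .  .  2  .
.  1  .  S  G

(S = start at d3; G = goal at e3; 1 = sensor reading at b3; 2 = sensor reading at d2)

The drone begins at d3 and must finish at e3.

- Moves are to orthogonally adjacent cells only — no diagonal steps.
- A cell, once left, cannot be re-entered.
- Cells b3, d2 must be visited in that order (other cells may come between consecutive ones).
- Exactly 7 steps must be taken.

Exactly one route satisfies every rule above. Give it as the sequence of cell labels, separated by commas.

d3, c3, b3, b2, c2, d2, e2, e3

The waypoints must appear in the order b3, d2, with no cell reused.
Route from d3: 2× left (reaching b3), up to b2, 3× right (reaching e2), down to e3 — 7 moves in all.
Check: order respected (1 at step 2, 2 at step 5); 7 moves as required.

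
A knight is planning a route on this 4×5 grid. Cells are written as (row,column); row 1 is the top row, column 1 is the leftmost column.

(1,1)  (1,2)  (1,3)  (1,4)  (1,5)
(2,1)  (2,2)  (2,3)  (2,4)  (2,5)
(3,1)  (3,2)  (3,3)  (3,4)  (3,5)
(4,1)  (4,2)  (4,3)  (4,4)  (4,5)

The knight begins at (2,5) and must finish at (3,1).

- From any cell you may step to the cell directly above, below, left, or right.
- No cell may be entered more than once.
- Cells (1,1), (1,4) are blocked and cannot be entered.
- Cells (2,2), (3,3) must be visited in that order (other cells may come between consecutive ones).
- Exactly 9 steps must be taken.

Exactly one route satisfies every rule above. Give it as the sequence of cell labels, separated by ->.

(2,5) -> (2,4) -> (2,3) -> (2,2) -> (3,2) -> (3,3) -> (4,3) -> (4,2) -> (4,1) -> (3,1)

The waypoints must appear in the order (2,2), (3,3), with no cell reused.
Route from (2,5): left 3 to (2,2), down 1 to (3,2), right 1 to (3,3), down 1 to (4,3), left 2 to (4,1), up 1 to (3,1) — 9 moves in all.
Check: order respected ((2,2) at step 3, (3,3) at step 5); 9 moves as required.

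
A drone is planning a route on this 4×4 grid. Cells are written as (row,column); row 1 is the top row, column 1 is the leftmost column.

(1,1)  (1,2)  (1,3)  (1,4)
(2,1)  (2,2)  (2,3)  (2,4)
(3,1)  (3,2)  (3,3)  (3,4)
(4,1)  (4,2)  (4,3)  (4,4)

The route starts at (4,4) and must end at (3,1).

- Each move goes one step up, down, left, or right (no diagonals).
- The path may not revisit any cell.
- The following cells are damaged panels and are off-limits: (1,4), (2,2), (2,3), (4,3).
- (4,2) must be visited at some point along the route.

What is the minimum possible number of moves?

Any route passes through (4,2) somewhere between (4,4) and (3,1). Summing Manhattan distances along the two legs ((4,4) → (4,2) → (3,1)) gives a lower bound of 2 + 2 = 4 moves.
That bound ignores the blocked cells. Measuring each leg by the fewest moves that actually steer around them ((4,4)→(4,2): 4; (4,2)→(3,1): 2) raises the lower bound to 6.
A route of 6 moves exists: (4,4) → (3,4) → (3,3) → (3,2) → (4,2) → (4,1) → (3,1).
Since 6 matches that lower bound, it is optimal.

6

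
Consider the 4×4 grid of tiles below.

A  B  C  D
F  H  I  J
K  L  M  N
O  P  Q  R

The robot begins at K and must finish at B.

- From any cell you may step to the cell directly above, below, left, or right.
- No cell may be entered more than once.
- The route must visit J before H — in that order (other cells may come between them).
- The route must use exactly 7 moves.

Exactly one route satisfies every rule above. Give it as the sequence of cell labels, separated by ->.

K -> L -> M -> N -> J -> I -> H -> B

The waypoints must appear in the order J, H, with no cell reused.
Route from K: 3× right (reaching N), up to J, 2× left (reaching H), up to B — 7 moves in all.
Check: order respected (J at step 4, H at step 6); 7 moves as required.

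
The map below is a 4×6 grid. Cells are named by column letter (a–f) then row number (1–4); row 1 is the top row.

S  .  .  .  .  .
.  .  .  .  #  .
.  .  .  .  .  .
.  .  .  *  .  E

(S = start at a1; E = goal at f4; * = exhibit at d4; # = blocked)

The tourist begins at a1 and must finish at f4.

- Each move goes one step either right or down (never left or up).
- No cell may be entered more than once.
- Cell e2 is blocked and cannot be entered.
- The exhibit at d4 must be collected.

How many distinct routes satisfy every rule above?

20

A right/down-only route from a1 to f4 makes exactly 3 down-moves and 5 right-moves in some order.
With no other constraints that would be C(8,3) = 56 routes.
Split at d4 and multiply the segment counts (each segment already excludes blocked cells): a1→d4: 20; d4→f4: 1; product = 20.
That gives 20 routes.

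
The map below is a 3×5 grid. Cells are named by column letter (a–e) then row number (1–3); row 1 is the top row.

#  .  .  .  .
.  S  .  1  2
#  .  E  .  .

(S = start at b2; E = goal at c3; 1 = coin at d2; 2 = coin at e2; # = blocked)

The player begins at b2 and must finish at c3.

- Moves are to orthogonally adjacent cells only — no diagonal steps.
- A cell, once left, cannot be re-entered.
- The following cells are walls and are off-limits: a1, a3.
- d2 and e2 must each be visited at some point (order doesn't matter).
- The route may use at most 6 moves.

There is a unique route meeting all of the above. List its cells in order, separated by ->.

Any route must reach d2 and e2 and still end at c3 within 6 moves, so the order of the required stops is forced.
Route from b2: 3× right (reaching e2), down to e3, 2× left (reaching c3) — 6 moves in all.
Check: all required cells visited; 6 ≤ 6 moves.

b2 -> c2 -> d2 -> e2 -> e3 -> d3 -> c3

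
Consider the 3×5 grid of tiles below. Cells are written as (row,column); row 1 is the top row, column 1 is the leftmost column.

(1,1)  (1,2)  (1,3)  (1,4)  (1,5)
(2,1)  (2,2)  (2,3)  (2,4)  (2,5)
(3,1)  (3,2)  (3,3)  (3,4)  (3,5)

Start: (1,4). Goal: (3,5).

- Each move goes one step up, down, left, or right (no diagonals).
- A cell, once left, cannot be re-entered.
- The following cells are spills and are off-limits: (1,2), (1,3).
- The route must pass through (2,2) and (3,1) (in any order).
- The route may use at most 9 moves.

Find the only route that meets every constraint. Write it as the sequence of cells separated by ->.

(1,4) -> (2,4) -> (2,3) -> (2,2) -> (2,1) -> (3,1) -> (3,2) -> (3,3) -> (3,4) -> (3,5)

The 9-move cap with required stops at (2,2), (3,1) leaves no slack for detours.
Route from (1,4): down 1 to (2,4), left 3 to (2,1), down 1 to (3,1), right 4 to (3,5) — 9 moves in all.
Check: all required cells visited; 9 ≤ 9 moves.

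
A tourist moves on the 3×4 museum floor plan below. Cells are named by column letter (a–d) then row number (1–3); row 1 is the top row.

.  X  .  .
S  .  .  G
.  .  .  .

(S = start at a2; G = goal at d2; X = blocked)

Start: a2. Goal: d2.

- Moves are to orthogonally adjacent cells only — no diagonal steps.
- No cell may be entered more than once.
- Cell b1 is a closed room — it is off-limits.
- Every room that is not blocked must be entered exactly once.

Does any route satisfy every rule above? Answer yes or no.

no

Cell a1 has only one open neighbour but is neither the start nor the goal, so a Hamiltonian route would have to both enter and leave it through the same neighbour — impossible without revisiting.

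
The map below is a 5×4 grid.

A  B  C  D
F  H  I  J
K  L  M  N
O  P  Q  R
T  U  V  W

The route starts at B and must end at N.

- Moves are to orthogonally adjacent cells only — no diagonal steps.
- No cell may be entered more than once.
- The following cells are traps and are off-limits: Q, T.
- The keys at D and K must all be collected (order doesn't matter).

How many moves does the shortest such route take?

10

Any route passes through D and K in some order between B and N. Summing Manhattan distances along each leg and taking the cheapest ordering (B → D → K → N) gives a lower bound of 2 + 5 + 3 = 10 moves.
A route of 10 moves achieves this: B → H → F → K → L → M → I → C → D → J → N.
Since 10 matches the lower bound, it is optimal.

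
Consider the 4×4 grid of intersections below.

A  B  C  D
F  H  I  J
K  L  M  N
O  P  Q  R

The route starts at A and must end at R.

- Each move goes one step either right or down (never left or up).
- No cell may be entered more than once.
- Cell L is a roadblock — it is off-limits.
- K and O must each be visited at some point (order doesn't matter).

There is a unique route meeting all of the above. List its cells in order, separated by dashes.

Moves only go right or down, so the column and row indices never decrease.
Route from A: 3× down (reaching O), 3× right (reaching R) — 6 moves in all.
Check: all required cells visited.

A - F - K - O - P - Q - R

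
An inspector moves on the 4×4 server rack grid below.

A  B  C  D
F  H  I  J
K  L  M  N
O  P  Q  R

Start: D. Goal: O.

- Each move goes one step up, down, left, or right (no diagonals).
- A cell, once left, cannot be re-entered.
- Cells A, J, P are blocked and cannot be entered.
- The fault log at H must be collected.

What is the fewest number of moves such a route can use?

Any route passes through H somewhere between D and O. Summing Manhattan distances along the two legs (D → H → O) gives a lower bound of 3 + 3 = 6 moves.
A route of 6 moves achieves this: D → C → I → H → L → K → O.
Since 6 matches the lower bound, it is optimal.

6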